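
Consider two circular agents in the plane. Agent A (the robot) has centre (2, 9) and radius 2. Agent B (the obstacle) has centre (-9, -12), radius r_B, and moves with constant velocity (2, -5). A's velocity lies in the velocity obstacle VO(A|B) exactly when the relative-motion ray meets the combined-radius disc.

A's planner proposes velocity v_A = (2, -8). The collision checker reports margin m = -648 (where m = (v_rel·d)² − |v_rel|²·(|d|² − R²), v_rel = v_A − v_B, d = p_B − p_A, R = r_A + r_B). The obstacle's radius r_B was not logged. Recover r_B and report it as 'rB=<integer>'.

m = -648
d = (-11, -21);  v_rel = (0, -3),  |v_rel|² = 9
v_rel×d = (0)·(-21) − (-3)·(-11) = -33
since m = R²·9 − (-33)²:  R² = (1089 + -648) / 9 = 49
R = √49 = 7  ⇒  r_B = 7 − 2 = 5

rB=5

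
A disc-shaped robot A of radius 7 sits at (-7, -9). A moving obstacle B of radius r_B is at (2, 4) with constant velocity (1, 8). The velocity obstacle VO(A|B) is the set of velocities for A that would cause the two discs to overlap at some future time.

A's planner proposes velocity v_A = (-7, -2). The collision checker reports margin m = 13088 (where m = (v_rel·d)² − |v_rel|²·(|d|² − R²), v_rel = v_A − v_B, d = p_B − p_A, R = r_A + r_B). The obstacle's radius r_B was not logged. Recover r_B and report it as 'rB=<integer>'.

m = 13088
d = (9, 13);  v_rel = (-8, -10),  |v_rel|² = 164
v_rel×d = (-8)·(13) − (-10)·(9) = -14
since m = R²·164 − (-14)²:  R² = (196 + 13088) / 164 = 81
R = √81 = 9  ⇒  r_B = 9 − 7 = 2

rB=2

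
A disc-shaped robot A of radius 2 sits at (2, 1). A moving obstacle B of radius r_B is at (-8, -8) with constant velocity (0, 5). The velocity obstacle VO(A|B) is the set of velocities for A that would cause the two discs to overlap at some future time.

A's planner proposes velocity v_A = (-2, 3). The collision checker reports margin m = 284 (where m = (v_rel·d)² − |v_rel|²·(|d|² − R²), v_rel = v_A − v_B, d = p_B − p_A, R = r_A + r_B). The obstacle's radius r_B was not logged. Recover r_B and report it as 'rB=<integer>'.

m = 284
d = (-10, -9);  v_rel = (-2, -2),  |v_rel|² = 8
v_rel×d = (-2)·(-9) − (-2)·(-10) = -2
since m = R²·8 − (-2)²:  R² = (4 + 284) / 8 = 36
R = √36 = 6  ⇒  r_B = 6 − 2 = 4

rB=4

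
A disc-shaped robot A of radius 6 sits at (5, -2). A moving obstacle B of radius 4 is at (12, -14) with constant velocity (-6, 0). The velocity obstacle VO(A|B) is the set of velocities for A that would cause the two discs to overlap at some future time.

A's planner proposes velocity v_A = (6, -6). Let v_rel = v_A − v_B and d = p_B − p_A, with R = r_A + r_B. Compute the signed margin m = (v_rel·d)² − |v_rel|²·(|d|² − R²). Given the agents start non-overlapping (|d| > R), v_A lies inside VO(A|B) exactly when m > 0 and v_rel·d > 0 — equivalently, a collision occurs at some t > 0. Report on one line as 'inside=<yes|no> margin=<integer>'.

d = (7, -12),  |d|² = 193;  R = 6+4 = 10,  c = 193−10² = 93
v_rel = (12, -6),  |v_rel|² = 180;  v_rel·d = (12)·(7) + (-6)·(-12) = 156
180·t² − 312·t + 93 = 0  ⇒  m = 156² − 180·93 = 7596
m = 7596 > 0,  v_rel·d = 156 > 0  ⇒  inside

inside=yes margin=7596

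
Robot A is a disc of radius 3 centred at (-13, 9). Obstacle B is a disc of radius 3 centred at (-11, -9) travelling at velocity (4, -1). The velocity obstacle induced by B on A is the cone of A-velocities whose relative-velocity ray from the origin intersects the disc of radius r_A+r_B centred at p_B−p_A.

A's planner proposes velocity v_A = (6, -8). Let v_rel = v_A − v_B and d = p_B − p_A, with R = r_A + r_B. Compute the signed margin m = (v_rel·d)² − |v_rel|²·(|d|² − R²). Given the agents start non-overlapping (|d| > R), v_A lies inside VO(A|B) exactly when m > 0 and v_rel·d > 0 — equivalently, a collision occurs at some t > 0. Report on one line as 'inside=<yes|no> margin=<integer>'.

d = (2, -18),  |d|² = 328;  R = 3+3 = 6,  c = 328−6² = 292
v_rel = (2, -7),  |v_rel|² = 53;  v_rel·d = (2)·(2) + (-7)·(-18) = 130
53·t² − 260·t + 292 = 0  ⇒  m = 130² − 53·292 = 1424
m = 1424 > 0,  v_rel·d = 130 > 0  ⇒  inside

inside=yes margin=1424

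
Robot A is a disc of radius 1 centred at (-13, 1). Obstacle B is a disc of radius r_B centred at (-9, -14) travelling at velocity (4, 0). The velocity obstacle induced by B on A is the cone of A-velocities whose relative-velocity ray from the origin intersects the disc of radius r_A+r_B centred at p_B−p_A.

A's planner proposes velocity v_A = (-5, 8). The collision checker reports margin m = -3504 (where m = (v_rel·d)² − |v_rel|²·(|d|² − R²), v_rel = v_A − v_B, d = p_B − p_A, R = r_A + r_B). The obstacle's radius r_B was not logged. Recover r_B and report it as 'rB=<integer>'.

m = -3504
d = (4, -15);  v_rel = (-9, 8),  |v_rel|² = 145
v_rel×d = (-9)·(-15) − (8)·(4) = 103
since m = R²·145 − 103²:  R² = (10609 + -3504) / 145 = 49
R = √49 = 7  ⇒  r_B = 7 − 1 = 6

rB=6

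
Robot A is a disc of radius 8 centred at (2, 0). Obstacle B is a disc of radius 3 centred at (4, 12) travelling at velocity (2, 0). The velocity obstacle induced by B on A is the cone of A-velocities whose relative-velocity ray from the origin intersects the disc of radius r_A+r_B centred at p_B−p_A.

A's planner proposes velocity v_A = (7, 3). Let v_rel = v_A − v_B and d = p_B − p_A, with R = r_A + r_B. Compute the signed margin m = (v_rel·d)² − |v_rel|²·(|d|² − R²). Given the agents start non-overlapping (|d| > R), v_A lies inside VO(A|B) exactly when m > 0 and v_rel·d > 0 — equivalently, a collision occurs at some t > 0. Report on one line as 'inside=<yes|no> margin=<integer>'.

d = (2, 12),  |d|² = 148;  R = 8+3 = 11,  c = 148−11² = 27
v_rel = (5, 3),  |v_rel|² = 34;  v_rel·d = (5)·(2) + (3)·(12) = 46
34·t² − 92·t + 27 = 0  ⇒  m = 46² − 34·27 = 1198
m = 1198 > 0,  v_rel·d = 46 > 0  ⇒  inside

inside=yes margin=1198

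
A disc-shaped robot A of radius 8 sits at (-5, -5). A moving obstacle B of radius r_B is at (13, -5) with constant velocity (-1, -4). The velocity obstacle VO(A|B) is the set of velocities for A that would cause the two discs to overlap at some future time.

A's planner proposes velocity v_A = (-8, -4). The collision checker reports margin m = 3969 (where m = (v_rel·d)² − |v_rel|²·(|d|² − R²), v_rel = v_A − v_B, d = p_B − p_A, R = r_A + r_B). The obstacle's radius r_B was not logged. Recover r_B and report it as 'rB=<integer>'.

m = 3969
d = (18, 0);  v_rel = (-7, 0),  |v_rel|² = 49
v_rel×d = (-7)·(0) − (0)·(18) = 0
since m = R²·49 − 0²:  R² = (0 + 3969) / 49 = 81
R = √81 = 9  ⇒  r_B = 9 − 8 = 1

rB=1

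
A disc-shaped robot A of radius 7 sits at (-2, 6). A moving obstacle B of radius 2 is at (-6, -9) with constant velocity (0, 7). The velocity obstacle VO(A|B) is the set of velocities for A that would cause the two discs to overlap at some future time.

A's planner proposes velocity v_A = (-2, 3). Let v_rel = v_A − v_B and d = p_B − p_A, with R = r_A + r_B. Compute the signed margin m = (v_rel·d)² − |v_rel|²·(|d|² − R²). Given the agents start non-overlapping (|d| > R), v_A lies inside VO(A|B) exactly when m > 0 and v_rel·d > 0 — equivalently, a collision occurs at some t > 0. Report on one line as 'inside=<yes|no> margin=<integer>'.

d = (-4, -15),  |d|² = 241;  R = 7+2 = 9,  c = 241−9² = 160
v_rel = (-2, -4),  |v_rel|² = 20;  v_rel·d = (-2)·(-4) + (-4)·(-15) = 68
20·t² − 136·t + 160 = 0  ⇒  m = 68² − 20·160 = 1424
m = 1424 > 0,  v_rel·d = 68 > 0  ⇒  inside

inside=yes margin=1424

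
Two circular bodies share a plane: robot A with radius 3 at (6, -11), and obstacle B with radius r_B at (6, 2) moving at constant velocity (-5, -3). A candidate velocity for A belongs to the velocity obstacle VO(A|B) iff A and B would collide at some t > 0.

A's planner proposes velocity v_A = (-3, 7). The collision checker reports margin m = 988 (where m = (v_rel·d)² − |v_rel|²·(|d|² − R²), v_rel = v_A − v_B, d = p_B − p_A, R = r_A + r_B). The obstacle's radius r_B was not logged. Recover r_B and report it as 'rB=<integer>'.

m = 988
d = (0, 13);  v_rel = (2, 10),  |v_rel|² = 104
v_rel×d = (2)·(13) − (10)·(0) = 26
since m = R²·104 − 26²:  R² = (676 + 988) / 104 = 16
R = √16 = 4  ⇒  r_B = 4 − 3 = 1

rB=1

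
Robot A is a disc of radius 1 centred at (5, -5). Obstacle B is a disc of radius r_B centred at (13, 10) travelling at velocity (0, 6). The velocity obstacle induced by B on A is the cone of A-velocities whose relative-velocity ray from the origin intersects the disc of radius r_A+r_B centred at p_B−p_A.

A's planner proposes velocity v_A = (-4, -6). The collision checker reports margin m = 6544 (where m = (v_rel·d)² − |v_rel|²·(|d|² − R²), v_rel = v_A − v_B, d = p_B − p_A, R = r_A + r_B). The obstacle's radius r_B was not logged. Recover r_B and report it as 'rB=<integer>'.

m = 6544
d = (8, 15);  v_rel = (-4, -12),  |v_rel|² = 160
v_rel×d = (-4)·(15) − (-12)·(8) = 36
since m = R²·160 − 36²:  R² = (1296 + 6544) / 160 = 49
R = √49 = 7  ⇒  r_B = 7 − 1 = 6

rB=6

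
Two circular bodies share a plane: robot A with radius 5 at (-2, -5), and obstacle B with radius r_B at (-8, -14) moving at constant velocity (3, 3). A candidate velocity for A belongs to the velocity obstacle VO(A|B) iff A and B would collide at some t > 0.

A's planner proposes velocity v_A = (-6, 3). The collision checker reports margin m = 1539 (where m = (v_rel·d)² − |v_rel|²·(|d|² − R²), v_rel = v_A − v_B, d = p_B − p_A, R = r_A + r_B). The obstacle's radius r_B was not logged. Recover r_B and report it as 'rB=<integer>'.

m = 1539
d = (-6, -9);  v_rel = (-9, 0),  |v_rel|² = 81
v_rel×d = (-9)·(-9) − (0)·(-6) = 81
since m = R²·81 − 81²:  R² = (6561 + 1539) / 81 = 100
R = √100 = 10  ⇒  r_B = 10 − 5 = 5

rB=5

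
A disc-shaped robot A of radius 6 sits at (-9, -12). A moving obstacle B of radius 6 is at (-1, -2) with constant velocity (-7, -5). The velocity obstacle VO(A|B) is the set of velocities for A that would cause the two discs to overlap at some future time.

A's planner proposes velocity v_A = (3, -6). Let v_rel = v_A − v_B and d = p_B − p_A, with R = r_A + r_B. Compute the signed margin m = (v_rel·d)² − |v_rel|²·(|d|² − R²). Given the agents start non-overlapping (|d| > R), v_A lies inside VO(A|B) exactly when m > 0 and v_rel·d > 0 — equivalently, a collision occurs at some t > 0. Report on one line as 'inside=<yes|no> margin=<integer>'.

d = (8, 10),  |d|² = 164;  R = 6+6 = 12,  c = 164−12² = 20
v_rel = (10, -1),  |v_rel|² = 101;  v_rel·d = (10)·(8) + (-1)·(10) = 70
101·t² − 140·t + 20 = 0  ⇒  m = 70² − 101·20 = 2880
m = 2880 > 0,  v_rel·d = 70 > 0  ⇒  inside

inside=yes margin=2880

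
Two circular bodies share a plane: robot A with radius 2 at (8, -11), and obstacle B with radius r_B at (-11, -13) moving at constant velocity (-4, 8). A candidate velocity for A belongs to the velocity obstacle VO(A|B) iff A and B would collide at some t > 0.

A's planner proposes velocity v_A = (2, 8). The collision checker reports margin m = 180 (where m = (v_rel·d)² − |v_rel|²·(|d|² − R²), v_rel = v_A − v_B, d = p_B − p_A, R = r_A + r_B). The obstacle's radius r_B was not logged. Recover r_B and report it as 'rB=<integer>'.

m = 180
d = (-19, -2);  v_rel = (6, 0),  |v_rel|² = 36
v_rel×d = (6)·(-2) − (0)·(-19) = -12
since m = R²·36 − (-12)²:  R² = (144 + 180) / 36 = 9
R = √9 = 3  ⇒  r_B = 3 − 2 = 1

rB=1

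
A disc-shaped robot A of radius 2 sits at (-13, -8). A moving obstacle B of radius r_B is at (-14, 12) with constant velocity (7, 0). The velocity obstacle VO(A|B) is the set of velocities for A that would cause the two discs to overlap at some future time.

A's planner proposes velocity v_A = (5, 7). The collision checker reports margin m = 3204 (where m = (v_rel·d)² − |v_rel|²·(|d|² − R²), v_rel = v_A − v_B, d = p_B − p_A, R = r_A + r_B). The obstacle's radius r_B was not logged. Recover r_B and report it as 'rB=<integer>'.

m = 3204
d = (-1, 20);  v_rel = (-2, 7),  |v_rel|² = 53
v_rel×d = (-2)·(20) − (7)·(-1) = -33
since m = R²·53 − (-33)²:  R² = (1089 + 3204) / 53 = 81
R = √81 = 9  ⇒  r_B = 9 − 2 = 7

rB=7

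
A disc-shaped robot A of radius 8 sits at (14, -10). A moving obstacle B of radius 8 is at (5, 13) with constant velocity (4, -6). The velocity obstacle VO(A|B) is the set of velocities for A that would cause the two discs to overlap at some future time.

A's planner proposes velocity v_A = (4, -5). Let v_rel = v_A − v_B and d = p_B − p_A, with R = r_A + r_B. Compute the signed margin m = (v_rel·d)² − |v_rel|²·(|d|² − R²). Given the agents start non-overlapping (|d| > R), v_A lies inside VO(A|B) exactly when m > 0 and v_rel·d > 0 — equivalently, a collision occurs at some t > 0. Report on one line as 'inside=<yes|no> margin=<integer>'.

d = (-9, 23),  |d|² = 610;  R = 8+8 = 16,  c = 610−16² = 354
v_rel = (0, 1),  |v_rel|² = 1;  v_rel·d = (0)·(-9) + (1)·(23) = 23
1·t² − 46·t + 354 = 0  ⇒  m = 23² − 1·354 = 175
m = 175 > 0,  v_rel·d = 23 > 0  ⇒  inside

inside=yes margin=175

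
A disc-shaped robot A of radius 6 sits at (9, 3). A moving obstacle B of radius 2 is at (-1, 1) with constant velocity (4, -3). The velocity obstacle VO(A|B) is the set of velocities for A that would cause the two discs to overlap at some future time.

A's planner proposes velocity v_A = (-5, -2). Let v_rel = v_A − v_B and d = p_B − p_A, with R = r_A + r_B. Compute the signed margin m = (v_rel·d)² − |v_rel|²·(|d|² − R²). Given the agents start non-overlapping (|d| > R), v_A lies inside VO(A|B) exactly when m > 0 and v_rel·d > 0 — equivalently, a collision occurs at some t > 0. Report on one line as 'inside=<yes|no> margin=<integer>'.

d = (-10, -2),  |d|² = 104;  R = 6+2 = 8,  c = 104−8² = 40
v_rel = (-9, 1),  |v_rel|² = 82;  v_rel·d = (-9)·(-10) + (1)·(-2) = 88
82·t² − 176·t + 40 = 0  ⇒  m = 88² − 82·40 = 4464
m = 4464 > 0,  v_rel·d = 88 > 0  ⇒  inside

inside=yes margin=4464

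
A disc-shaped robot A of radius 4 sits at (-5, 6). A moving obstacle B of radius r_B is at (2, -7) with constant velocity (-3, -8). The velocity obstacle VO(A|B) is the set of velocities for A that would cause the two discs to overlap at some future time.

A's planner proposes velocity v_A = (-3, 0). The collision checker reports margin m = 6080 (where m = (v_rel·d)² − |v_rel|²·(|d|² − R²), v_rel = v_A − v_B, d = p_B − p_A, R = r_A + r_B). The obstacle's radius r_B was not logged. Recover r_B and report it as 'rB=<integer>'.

m = 6080
d = (7, -13);  v_rel = (0, 8),  |v_rel|² = 64
v_rel×d = (0)·(-13) − (8)·(7) = -56
since m = R²·64 − (-56)²:  R² = (3136 + 6080) / 64 = 144
R = √144 = 12  ⇒  r_B = 12 − 4 = 8

rB=8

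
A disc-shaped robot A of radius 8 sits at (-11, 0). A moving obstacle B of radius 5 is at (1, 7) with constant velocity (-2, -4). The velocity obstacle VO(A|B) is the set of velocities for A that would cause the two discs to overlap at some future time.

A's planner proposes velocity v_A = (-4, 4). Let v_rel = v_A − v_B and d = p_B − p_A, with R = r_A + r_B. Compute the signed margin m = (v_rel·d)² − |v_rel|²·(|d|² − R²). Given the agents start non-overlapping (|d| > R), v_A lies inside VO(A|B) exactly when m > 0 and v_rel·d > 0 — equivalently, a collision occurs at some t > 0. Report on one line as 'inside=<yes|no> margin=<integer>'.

d = (12, 7),  |d|² = 193;  R = 8+5 = 13,  c = 193−13² = 24
v_rel = (-2, 8),  |v_rel|² = 68;  v_rel·d = (-2)·(12) + (8)·(7) = 32
68·t² − 64·t + 24 = 0  ⇒  m = 32² − 68·24 = -608
m = -608 < 0,  v_rel·d = 32 > 0  ⇒  outside

inside=no margin=-608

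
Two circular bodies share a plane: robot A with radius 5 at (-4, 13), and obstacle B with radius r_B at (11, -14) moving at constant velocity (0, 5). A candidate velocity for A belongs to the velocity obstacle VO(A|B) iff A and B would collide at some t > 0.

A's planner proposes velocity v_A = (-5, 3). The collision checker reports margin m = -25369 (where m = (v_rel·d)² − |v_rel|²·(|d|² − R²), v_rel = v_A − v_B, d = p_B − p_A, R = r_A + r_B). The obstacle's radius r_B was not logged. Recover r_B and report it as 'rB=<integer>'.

m = -25369
d = (15, -27);  v_rel = (-5, -2),  |v_rel|² = 29
v_rel×d = (-5)·(-27) − (-2)·(15) = 165
since m = R²·29 − 165²:  R² = (27225 + -25369) / 29 = 64
R = √64 = 8  ⇒  r_B = 8 − 5 = 3

rB=3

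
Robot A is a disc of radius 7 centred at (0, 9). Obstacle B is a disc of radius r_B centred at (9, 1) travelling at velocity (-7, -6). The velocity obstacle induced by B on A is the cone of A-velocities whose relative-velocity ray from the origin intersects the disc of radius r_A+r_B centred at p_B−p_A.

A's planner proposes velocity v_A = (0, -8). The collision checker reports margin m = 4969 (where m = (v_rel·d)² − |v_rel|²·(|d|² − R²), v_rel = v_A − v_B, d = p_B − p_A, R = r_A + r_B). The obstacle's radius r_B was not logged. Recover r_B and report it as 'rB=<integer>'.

m = 4969
d = (9, -8);  v_rel = (7, -2),  |v_rel|² = 53
v_rel×d = (7)·(-8) − (-2)·(9) = -38
since m = R²·53 − (-38)²:  R² = (1444 + 4969) / 53 = 121
R = √121 = 11  ⇒  r_B = 11 − 7 = 4

rB=4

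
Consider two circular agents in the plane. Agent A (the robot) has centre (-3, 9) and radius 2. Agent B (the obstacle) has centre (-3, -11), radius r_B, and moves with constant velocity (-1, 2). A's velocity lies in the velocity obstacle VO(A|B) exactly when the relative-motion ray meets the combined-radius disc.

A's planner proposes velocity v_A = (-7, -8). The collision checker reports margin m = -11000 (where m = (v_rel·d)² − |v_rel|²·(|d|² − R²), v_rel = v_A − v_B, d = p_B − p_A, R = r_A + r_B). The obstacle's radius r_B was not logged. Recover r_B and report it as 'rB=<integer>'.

m = -11000
d = (0, -20);  v_rel = (-6, -10),  |v_rel|² = 136
v_rel×d = (-6)·(-20) − (-10)·(0) = 120
since m = R²·136 − 120²:  R² = (14400 + -11000) / 136 = 25
R = √25 = 5  ⇒  r_B = 5 − 2 = 3

rB=3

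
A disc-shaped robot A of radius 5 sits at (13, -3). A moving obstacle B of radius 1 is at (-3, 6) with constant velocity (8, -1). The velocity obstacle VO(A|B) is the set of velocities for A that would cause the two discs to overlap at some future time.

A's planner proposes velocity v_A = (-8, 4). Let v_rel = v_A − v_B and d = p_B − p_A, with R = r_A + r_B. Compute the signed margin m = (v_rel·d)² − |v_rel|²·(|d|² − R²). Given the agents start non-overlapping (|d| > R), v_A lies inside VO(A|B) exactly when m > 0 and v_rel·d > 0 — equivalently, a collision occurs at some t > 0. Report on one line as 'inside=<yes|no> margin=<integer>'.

d = (-16, 9),  |d|² = 337;  R = 5+1 = 6,  c = 337−6² = 301
v_rel = (-16, 5),  |v_rel|² = 281;  v_rel·d = (-16)·(-16) + (5)·(9) = 301
281·t² − 602·t + 301 = 0  ⇒  m = 301² − 281·301 = 6020
m = 6020 > 0,  v_rel·d = 301 > 0  ⇒  inside

inside=yes margin=6020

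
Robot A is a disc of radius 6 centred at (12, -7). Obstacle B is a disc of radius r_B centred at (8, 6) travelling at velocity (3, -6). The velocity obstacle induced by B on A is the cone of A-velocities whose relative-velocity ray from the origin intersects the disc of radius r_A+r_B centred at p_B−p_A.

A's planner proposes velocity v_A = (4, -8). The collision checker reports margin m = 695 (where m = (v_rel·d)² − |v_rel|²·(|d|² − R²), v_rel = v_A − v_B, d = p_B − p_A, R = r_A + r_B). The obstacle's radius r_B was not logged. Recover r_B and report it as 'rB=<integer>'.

m = 695
d = (-4, 13);  v_rel = (1, -2),  |v_rel|² = 5
v_rel×d = (1)·(13) − (-2)·(-4) = 5
since m = R²·5 − 5²:  R² = (25 + 695) / 5 = 144
R = √144 = 12  ⇒  r_B = 12 − 6 = 6

rB=6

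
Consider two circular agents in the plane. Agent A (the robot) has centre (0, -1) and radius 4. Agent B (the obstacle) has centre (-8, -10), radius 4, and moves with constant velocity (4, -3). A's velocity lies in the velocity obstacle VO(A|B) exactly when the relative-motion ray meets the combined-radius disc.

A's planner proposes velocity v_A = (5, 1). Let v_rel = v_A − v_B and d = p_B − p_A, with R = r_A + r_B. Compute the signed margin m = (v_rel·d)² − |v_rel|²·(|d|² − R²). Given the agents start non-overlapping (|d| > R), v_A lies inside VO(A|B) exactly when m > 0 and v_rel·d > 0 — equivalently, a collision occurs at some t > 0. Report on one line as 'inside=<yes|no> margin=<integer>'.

d = (-8, -9),  |d|² = 145;  R = 4+4 = 8,  c = 145−8² = 81
v_rel = (1, 4),  |v_rel|² = 17;  v_rel·d = (1)·(-8) + (4)·(-9) = -44
17·t² + 88·t + 81 = 0  ⇒  m = (-44)² − 17·81 = 559
m = 559 > 0,  v_rel·d = -44 < 0  ⇒  outside

inside=no margin=559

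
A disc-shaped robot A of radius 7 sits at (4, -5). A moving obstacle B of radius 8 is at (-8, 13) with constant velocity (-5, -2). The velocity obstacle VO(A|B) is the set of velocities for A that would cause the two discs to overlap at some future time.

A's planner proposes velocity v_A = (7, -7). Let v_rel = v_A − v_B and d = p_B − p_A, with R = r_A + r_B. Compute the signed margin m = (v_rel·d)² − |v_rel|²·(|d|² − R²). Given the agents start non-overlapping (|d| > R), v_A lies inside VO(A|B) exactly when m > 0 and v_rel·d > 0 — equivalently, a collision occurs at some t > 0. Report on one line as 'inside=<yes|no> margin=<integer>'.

d = (-12, 18),  |d|² = 468;  R = 7+8 = 15,  c = 468−15² = 243
v_rel = (12, -5),  |v_rel|² = 169;  v_rel·d = (12)·(-12) + (-5)·(18) = -234
169·t² + 468·t + 243 = 0  ⇒  m = (-234)² − 169·243 = 13689
m = 13689 > 0,  v_rel·d = -234 < 0  ⇒  outside

inside=no margin=13689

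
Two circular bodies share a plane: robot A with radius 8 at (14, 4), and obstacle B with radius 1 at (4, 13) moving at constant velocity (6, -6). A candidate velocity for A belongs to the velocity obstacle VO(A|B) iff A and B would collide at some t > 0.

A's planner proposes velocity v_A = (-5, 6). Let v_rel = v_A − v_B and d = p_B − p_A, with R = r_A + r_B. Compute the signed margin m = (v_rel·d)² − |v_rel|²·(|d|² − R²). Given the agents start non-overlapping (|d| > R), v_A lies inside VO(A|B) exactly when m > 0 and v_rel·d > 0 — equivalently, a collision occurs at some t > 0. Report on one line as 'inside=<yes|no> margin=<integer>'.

d = (-10, 9),  |d|² = 181;  R = 8+1 = 9,  c = 181−9² = 100
v_rel = (-11, 12),  |v_rel|² = 265;  v_rel·d = (-11)·(-10) + (12)·(9) = 218
265·t² − 436·t + 100 = 0  ⇒  m = 218² − 265·100 = 21024
m = 21024 > 0,  v_rel·d = 218 > 0  ⇒  inside

inside=yes margin=21024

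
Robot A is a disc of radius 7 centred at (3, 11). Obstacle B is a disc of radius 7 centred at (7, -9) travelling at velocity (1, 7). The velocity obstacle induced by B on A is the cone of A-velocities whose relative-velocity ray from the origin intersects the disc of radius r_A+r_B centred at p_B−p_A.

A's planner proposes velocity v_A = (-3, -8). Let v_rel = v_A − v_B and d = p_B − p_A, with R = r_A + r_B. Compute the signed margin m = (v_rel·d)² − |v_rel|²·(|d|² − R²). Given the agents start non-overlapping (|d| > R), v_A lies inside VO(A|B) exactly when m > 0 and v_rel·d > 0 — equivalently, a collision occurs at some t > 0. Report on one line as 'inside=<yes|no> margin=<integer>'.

d = (4, -20),  |d|² = 416;  R = 7+7 = 14,  c = 416−14² = 220
v_rel = (-4, -15),  |v_rel|² = 241;  v_rel·d = (-4)·(4) + (-15)·(-20) = 284
241·t² − 568·t + 220 = 0  ⇒  m = 284² − 241·220 = 27636
m = 27636 > 0,  v_rel·d = 284 > 0  ⇒  inside

inside=yes margin=27636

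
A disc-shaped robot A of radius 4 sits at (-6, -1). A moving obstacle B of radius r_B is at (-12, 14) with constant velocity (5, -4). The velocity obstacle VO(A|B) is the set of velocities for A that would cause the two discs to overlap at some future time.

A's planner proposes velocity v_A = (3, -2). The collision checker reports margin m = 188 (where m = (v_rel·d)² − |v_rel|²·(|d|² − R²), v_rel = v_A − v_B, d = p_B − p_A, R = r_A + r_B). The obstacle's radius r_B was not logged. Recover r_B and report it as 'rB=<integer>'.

m = 188
d = (-6, 15);  v_rel = (-2, 2),  |v_rel|² = 8
v_rel×d = (-2)·(15) − (2)·(-6) = -18
since m = R²·8 − (-18)²:  R² = (324 + 188) / 8 = 64
R = √64 = 8  ⇒  r_B = 8 − 4 = 4

rB=4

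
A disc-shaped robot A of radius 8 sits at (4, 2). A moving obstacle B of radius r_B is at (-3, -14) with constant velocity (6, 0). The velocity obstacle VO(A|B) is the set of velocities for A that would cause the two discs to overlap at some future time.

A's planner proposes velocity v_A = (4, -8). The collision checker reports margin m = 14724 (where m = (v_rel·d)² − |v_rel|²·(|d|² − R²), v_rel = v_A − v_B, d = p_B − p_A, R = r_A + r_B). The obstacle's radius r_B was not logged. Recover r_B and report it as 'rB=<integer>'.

m = 14724
d = (-7, -16);  v_rel = (-2, -8),  |v_rel|² = 68
v_rel×d = (-2)·(-16) − (-8)·(-7) = -24
since m = R²·68 − (-24)²:  R² = (576 + 14724) / 68 = 225
R = √225 = 15  ⇒  r_B = 15 − 8 = 7

rB=7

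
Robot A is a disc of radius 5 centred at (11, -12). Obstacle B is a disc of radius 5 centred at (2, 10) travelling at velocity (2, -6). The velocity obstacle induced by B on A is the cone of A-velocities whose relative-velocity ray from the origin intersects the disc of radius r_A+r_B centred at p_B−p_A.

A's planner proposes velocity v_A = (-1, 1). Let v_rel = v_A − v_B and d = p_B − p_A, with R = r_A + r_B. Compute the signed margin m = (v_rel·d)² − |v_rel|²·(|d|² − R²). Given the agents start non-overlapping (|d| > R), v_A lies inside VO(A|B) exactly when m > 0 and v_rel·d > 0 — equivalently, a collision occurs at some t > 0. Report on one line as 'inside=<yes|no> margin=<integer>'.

d = (-9, 22),  |d|² = 565;  R = 5+5 = 10,  c = 565−10² = 465
v_rel = (-3, 7),  |v_rel|² = 58;  v_rel·d = (-3)·(-9) + (7)·(22) = 181
58·t² − 362·t + 465 = 0  ⇒  m = 181² − 58·465 = 5791
m = 5791 > 0,  v_rel·d = 181 > 0  ⇒  inside

inside=yes margin=5791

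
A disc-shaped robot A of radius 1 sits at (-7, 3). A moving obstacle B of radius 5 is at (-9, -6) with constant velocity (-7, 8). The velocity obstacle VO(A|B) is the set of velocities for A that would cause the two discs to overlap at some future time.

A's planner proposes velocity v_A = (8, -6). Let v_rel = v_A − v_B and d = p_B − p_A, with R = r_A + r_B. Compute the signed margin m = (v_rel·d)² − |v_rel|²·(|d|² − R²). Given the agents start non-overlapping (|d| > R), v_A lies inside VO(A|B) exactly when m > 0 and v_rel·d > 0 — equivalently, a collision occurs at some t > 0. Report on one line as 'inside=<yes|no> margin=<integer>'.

d = (-2, -9),  |d|² = 85;  R = 1+5 = 6,  c = 85−6² = 49
v_rel = (15, -14),  |v_rel|² = 421;  v_rel·d = (15)·(-2) + (-14)·(-9) = 96
421·t² − 192·t + 49 = 0  ⇒  m = 96² − 421·49 = -11413
m = -11413 < 0,  v_rel·d = 96 > 0  ⇒  outside

inside=no margin=-11413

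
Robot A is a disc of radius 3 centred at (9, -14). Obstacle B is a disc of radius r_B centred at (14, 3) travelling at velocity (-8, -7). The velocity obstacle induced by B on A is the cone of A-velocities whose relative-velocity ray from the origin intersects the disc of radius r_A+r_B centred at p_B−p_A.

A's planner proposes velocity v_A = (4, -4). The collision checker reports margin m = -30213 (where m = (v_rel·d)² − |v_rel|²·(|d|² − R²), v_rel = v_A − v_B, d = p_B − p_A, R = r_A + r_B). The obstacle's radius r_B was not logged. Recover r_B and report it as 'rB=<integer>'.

m = -30213
d = (5, 17);  v_rel = (12, 3),  |v_rel|² = 153
v_rel×d = (12)·(17) − (3)·(5) = 189
since m = R²·153 − 189²:  R² = (35721 + -30213) / 153 = 36
R = √36 = 6  ⇒  r_B = 6 − 3 = 3

rB=3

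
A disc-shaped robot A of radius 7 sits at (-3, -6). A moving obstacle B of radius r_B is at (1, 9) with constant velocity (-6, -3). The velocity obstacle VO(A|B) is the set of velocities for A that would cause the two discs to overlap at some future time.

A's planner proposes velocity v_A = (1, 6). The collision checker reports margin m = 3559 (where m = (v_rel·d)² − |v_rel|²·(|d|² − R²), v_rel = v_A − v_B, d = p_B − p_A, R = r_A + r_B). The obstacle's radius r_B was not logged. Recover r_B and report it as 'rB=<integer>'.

m = 3559
d = (4, 15);  v_rel = (7, 9),  |v_rel|² = 130
v_rel×d = (7)·(15) − (9)·(4) = 69
since m = R²·130 − 69²:  R² = (4761 + 3559) / 130 = 64
R = √64 = 8  ⇒  r_B = 8 − 7 = 1

rB=1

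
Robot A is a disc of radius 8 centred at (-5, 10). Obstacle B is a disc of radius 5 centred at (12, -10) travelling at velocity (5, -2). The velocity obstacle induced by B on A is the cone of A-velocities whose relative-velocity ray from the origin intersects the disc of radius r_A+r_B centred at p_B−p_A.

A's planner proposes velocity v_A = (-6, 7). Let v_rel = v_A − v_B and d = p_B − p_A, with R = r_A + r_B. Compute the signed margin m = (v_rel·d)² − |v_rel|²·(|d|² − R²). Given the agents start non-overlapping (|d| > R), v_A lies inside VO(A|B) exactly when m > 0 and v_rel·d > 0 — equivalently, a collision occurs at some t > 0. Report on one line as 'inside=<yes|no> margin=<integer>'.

d = (17, -20),  |d|² = 689;  R = 8+5 = 13,  c = 689−13² = 520
v_rel = (-11, 9),  |v_rel|² = 202;  v_rel·d = (-11)·(17) + (9)·(-20) = -367
202·t² + 734·t + 520 = 0  ⇒  m = (-367)² − 202·520 = 29649
m = 29649 > 0,  v_rel·d = -367 < 0  ⇒  outside

inside=no margin=29649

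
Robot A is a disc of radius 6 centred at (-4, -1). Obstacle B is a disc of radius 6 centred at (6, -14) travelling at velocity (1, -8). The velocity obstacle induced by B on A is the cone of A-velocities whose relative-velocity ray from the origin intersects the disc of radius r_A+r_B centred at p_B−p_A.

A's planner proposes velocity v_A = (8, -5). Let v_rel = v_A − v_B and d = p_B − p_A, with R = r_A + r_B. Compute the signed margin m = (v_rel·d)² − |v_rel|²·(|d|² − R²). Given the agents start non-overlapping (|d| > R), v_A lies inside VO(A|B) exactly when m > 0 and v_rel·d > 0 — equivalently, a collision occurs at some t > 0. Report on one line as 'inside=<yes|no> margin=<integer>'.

d = (10, -13),  |d|² = 269;  R = 6+6 = 12,  c = 269−12² = 125
v_rel = (7, 3),  |v_rel|² = 58;  v_rel·d = (7)·(10) + (3)·(-13) = 31
58·t² − 62·t + 125 = 0  ⇒  m = 31² − 58·125 = -6289
m = -6289 < 0,  v_rel·d = 31 > 0  ⇒  outside

inside=no margin=-6289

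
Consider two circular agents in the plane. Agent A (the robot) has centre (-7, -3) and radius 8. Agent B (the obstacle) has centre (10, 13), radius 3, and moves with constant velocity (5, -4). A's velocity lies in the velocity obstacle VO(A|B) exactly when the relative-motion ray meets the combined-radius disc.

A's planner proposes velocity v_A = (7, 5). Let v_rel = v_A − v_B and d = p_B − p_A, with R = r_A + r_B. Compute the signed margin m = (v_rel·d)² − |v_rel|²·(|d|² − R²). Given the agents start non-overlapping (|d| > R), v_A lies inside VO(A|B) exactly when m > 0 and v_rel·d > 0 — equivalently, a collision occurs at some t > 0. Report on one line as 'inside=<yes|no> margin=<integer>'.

d = (17, 16),  |d|² = 545;  R = 8+3 = 11,  c = 545−11² = 424
v_rel = (2, 9),  |v_rel|² = 85;  v_rel·d = (2)·(17) + (9)·(16) = 178
85·t² − 356·t + 424 = 0  ⇒  m = 178² − 85·424 = -4356
m = -4356 < 0,  v_rel·d = 178 > 0  ⇒  outside

inside=no margin=-4356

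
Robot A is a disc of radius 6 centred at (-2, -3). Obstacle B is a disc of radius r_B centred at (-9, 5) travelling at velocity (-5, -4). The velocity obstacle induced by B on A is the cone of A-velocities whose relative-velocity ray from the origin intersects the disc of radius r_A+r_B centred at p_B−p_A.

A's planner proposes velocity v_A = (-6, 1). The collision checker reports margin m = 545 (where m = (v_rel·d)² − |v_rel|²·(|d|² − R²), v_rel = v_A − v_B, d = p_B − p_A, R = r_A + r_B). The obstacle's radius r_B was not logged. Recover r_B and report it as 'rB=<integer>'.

m = 545
d = (-7, 8);  v_rel = (-1, 5),  |v_rel|² = 26
v_rel×d = (-1)·(8) − (5)·(-7) = 27
since m = R²·26 − 27²:  R² = (729 + 545) / 26 = 49
R = √49 = 7  ⇒  r_B = 7 − 6 = 1

rB=1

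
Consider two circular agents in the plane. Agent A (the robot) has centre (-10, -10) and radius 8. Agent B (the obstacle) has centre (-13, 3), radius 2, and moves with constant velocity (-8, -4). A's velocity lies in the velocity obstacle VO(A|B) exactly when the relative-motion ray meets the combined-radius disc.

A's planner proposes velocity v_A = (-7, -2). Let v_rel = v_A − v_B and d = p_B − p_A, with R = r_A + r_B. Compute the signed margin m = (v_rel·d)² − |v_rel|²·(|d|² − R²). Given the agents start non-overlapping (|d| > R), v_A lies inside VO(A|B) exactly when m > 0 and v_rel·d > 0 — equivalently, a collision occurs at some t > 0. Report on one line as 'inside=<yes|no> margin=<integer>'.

d = (-3, 13),  |d|² = 178;  R = 8+2 = 10,  c = 178−10² = 78
v_rel = (1, 2),  |v_rel|² = 5;  v_rel·d = (1)·(-3) + (2)·(13) = 23
5·t² − 46·t + 78 = 0  ⇒  m = 23² − 5·78 = 139
m = 139 > 0,  v_rel·d = 23 > 0  ⇒  inside

inside=yes margin=139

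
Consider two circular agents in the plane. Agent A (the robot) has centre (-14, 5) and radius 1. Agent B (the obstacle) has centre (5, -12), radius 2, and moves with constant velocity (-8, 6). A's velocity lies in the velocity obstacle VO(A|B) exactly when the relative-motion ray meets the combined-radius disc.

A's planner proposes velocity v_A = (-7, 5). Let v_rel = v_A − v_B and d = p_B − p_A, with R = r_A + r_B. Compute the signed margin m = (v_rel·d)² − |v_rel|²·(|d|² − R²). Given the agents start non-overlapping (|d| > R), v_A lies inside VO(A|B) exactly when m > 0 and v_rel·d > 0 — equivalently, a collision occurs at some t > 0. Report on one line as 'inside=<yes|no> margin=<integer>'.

d = (19, -17),  |d|² = 650;  R = 1+2 = 3,  c = 650−3² = 641
v_rel = (1, -1),  |v_rel|² = 2;  v_rel·d = (1)·(19) + (-1)·(-17) = 36
2·t² − 72·t + 641 = 0  ⇒  m = 36² − 2·641 = 14
m = 14 > 0,  v_rel·d = 36 > 0  ⇒  inside

inside=yes margin=14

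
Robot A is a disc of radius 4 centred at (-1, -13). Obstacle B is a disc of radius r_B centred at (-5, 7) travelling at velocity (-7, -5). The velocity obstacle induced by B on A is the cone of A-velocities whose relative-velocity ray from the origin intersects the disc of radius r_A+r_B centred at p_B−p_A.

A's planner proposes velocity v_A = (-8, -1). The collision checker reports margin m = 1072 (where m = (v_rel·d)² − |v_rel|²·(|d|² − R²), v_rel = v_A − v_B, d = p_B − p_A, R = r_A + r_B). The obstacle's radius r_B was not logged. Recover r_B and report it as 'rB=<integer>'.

m = 1072
d = (-4, 20);  v_rel = (-1, 4),  |v_rel|² = 17
v_rel×d = (-1)·(20) − (4)·(-4) = -4
since m = R²·17 − (-4)²:  R² = (16 + 1072) / 17 = 64
R = √64 = 8  ⇒  r_B = 8 − 4 = 4

rB=4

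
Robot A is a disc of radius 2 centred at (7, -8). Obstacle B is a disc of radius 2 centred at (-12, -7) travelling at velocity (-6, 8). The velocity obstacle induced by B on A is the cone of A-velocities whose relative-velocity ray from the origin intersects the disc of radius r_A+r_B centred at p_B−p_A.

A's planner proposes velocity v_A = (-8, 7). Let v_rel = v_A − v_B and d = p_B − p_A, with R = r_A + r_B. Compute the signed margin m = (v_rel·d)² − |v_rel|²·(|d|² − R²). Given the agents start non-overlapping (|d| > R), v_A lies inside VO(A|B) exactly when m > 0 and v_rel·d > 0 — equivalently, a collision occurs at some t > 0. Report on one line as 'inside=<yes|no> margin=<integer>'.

d = (-19, 1),  |d|² = 362;  R = 2+2 = 4,  c = 362−4² = 346
v_rel = (-2, -1),  |v_rel|² = 5;  v_rel·d = (-2)·(-19) + (-1)·(1) = 37
5·t² − 74·t + 346 = 0  ⇒  m = 37² − 5·346 = -361
m = -361 < 0,  v_rel·d = 37 > 0  ⇒  outside

inside=no margin=-361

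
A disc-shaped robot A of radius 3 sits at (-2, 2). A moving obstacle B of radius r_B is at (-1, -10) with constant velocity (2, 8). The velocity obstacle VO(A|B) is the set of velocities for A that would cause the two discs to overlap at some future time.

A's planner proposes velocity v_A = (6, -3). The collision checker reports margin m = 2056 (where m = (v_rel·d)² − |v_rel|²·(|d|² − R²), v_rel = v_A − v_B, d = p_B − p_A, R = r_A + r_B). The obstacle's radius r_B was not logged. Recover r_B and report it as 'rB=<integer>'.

m = 2056
d = (1, -12);  v_rel = (4, -11),  |v_rel|² = 137
v_rel×d = (4)·(-12) − (-11)·(1) = -37
since m = R²·137 − (-37)²:  R² = (1369 + 2056) / 137 = 25
R = √25 = 5  ⇒  r_B = 5 − 3 = 2

rB=2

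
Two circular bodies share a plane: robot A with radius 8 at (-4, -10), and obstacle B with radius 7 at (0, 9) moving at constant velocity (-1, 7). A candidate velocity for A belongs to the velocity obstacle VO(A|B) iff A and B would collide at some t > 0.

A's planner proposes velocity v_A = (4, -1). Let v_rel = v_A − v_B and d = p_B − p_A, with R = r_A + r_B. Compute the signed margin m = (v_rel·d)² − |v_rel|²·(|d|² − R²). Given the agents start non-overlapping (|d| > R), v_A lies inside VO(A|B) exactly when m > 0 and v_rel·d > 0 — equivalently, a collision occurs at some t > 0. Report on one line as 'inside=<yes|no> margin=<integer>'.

d = (4, 19),  |d|² = 377;  R = 8+7 = 15,  c = 377−15² = 152
v_rel = (5, -8),  |v_rel|² = 89;  v_rel·d = (5)·(4) + (-8)·(19) = -132
89·t² + 264·t + 152 = 0  ⇒  m = (-132)² − 89·152 = 3896
m = 3896 > 0,  v_rel·d = -132 < 0  ⇒  outside

inside=no margin=3896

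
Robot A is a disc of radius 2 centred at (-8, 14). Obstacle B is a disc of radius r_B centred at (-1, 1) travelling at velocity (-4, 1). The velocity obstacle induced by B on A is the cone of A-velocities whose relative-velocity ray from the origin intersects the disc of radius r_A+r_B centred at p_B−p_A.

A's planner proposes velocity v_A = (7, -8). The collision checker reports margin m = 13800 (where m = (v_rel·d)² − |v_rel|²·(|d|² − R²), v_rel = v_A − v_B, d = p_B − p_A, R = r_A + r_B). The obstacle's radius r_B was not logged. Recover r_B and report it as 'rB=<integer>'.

m = 13800
d = (7, -13);  v_rel = (11, -9),  |v_rel|² = 202
v_rel×d = (11)·(-13) − (-9)·(7) = -80
since m = R²·202 − (-80)²:  R² = (6400 + 13800) / 202 = 100
R = √100 = 10  ⇒  r_B = 10 − 2 = 8

rB=8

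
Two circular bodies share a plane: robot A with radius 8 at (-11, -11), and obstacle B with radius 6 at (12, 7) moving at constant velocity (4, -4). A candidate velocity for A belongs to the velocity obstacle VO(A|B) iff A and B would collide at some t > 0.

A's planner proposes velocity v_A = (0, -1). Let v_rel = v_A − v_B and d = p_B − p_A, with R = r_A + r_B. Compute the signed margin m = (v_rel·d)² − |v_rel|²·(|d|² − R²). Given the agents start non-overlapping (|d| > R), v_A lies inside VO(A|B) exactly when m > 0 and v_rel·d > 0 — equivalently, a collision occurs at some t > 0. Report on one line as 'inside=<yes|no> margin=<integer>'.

d = (23, 18),  |d|² = 853;  R = 8+6 = 14,  c = 853−14² = 657
v_rel = (-4, 3),  |v_rel|² = 25;  v_rel·d = (-4)·(23) + (3)·(18) = -38
25·t² + 76·t + 657 = 0  ⇒  m = (-38)² − 25·657 = -14981
m = -14981 < 0,  v_rel·d = -38 < 0  ⇒  outside

inside=no margin=-14981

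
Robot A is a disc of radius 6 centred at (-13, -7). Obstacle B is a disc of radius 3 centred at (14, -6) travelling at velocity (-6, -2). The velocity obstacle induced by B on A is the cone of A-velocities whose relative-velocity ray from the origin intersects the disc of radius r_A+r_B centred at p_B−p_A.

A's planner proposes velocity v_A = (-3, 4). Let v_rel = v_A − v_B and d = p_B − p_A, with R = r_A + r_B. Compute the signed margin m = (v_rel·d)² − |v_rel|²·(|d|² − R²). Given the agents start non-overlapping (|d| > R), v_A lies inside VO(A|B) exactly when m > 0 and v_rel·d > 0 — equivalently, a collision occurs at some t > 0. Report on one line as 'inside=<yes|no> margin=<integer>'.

d = (27, 1),  |d|² = 730;  R = 6+3 = 9,  c = 730−9² = 649
v_rel = (3, 6),  |v_rel|² = 45;  v_rel·d = (3)·(27) + (6)·(1) = 87
45·t² − 174·t + 649 = 0  ⇒  m = 87² − 45·649 = -21636
m = -21636 < 0,  v_rel·d = 87 > 0  ⇒  outside

inside=no margin=-21636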